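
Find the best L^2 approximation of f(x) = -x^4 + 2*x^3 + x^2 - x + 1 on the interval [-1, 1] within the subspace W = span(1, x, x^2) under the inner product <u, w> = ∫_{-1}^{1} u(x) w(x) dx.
g(x) = x^2/7 + x/5 + 38/35

The best approximation g ∈ W is the orthogonal projection of f onto W. Writing g = a_0 + a_1 x + a_2 x^2, the coefficients solve the normal equations G · a = b where
  G_{ij} = <φ_i, φ_j> and b_i = <f, φ_i>, with φ_0 = 1, φ_1 = x, φ_2 = x^2.
G =
  [2, 0, 2/3]
  [0, 2/3, 0]
  [2/3, 0, 2/5],
b = (34/15, 2/15, 82/105).
Solving gives a_0 = 38/35, a_1 = 1/5, a_2 = 1/7, so
  g(x) = x^2/7 + x/5 + 38/35.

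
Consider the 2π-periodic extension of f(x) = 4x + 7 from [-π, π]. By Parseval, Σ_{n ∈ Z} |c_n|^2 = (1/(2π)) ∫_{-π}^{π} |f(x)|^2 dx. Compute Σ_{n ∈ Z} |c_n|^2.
Σ |c_n|^2 = 16π^2/3 + 49

Expand and integrate term by term over [-π, π]:
  ∫ (4x)^2 dx = 16·(2π^3/3); ∫ 2·4·(7)·x dx = 0 (odd integrand); ∫ 7^2 dx = 49·2π.
So (1/(2π)) ∫_{-π}^{π} (4x + 7)^2 dx = 16π^2/3 + 49 = 16π^2/3 + 49.
Parseval ⇒ Σ |c_n|^2 = 16π^2/3 + 49.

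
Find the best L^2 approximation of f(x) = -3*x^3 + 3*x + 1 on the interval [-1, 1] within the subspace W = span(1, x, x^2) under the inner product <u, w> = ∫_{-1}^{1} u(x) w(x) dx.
g(x) = 6*x/5 + 1

The best approximation g ∈ W is the orthogonal projection of f onto W. Writing g = a_0 + a_1 x + a_2 x^2, the coefficients solve the normal equations G · a = b where
  G_{ij} = <φ_i, φ_j> and b_i = <f, φ_i>, with φ_0 = 1, φ_1 = x, φ_2 = x^2.
G =
  [2, 0, 2/3]
  [0, 2/3, 0]
  [2/3, 0, 2/5],
b = (2, 4/5, 2/3).
Solving gives a_0 = 1, a_1 = 6/5, a_2 = 0, so
  g(x) = 6*x/5 + 1.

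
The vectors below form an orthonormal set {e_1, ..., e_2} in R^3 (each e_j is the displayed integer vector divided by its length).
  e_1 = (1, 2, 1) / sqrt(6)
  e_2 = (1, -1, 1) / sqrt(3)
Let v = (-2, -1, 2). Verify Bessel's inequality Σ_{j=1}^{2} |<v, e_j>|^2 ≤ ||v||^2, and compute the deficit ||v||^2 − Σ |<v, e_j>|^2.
Σ |<v, e_j>|^2 = 1; ||v||^2 = 9; deficit = 8

Write each e_j = u_j / sqrt(<u_j, u_j>) where u_j is the displayed integer vector. Then <v, e_j> = <v, u_j> / sqrt(<u_j, u_j>), so |<v, e_j>|^2 = <v, u_j>^2 / <u_j, u_j>.
Coefficients: <v, e_1> = -2/sqrt(6), <v, e_2> = 1/sqrt(3).
Square and sum: Σ |<v, e_j>|^2 = 1.
Compute ||v||^2 = v·v = 9.
Deficit = 9 − 1 = 8 ≥ 0, confirming Bessel's inequality. (The deficit equals ||v − Σ <v,e_j> e_j||^2, the squared distance from v to span{e_j}.)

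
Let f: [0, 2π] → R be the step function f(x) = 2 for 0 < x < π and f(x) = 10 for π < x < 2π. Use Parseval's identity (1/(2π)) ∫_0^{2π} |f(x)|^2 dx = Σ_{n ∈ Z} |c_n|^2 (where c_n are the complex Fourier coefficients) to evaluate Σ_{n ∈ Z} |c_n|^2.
Σ |c_n|^2 = 52

Parseval equates the L^2 energy of f (normalised by 1/(2π)) with the ℓ^2 sum of its Fourier coefficients: (1/(2π)) ∫_0^{2π} |f|^2 = Σ |c_n|^2.
Compute the left side: (1/(2π)) [∫_0^π 2^2 dx + ∫_π^{2π} 10^2 dx] = (1/(2π)) · (4π + 100π) = (4 + 100)/2 = 52.
So Σ_{n ∈ Z} |c_n|^2 = 52.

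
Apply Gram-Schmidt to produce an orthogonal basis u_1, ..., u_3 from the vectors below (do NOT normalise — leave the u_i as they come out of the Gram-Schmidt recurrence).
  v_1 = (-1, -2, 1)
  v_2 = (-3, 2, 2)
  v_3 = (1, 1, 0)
Orthogonal basis:
  u_1 = (-1, -2, 1)
  u_2 = (-17/6, 7/3, 11/6)
  u_3 = (42/101, 7/101, 56/101)

Apply the Gram-Schmidt recurrence
  u_1 = v_1
  u_i = v_i − Σ_{j<i} ((v_i · u_j) / (u_j · u_j)) · u_j.

Step by step this gives:
  u_1 = (-1, -2, 1)
  u_2 = (-17/6, 7/3, 11/6)
  u_3 = (42/101, 7/101, 56/101)

Orthogonality check:
  u_2 · u_1 = 0 (should be 0)
  u_3 · u_1 = 0 (should be 0)
  u_3 · u_2 = 0 (should be 0)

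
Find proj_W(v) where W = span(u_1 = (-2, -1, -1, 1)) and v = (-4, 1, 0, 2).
proj_W(v) = (-18/7, -9/7, -9/7, 9/7)

Set up U = [u_1 | ... | u_1] ∈ R^(4×1). The projector onto W = col(U) is P = U (U^T U)^(-1) U^T.
Compute U^T U =
  [7],
and U^T v = (9).
Solve U^T U · c = U^T v for the coefficients: c = (9/7). The projection is proj_W(v) = U c.
Check: (v - proj_W(v)) · u_1 = 0  (should be 0).
Result: proj_W(v) = (-18/7, -9/7, -9/7, 9/7).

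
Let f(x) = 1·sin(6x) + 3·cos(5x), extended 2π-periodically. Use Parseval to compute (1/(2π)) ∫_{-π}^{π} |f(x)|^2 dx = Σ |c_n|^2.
Σ |c_n|^2 = 5

Expand |f|^2 and use orthogonality of {sin(nx), cos(mx)} on [-π, π]:
  ∫_{-π}^{π} sin(nx)^2 dx = π, ∫ cos(mx)^2 dx = π, and cross terms integrate to 0.
So ∫_{-π}^{π} f(x)^2 dx = 1^2 · π + 3^2 · π = (1 + 9)π.
Divide by 2π: (1 + 9)/2 = 5.
By Parseval, this equals Σ |c_n|^2.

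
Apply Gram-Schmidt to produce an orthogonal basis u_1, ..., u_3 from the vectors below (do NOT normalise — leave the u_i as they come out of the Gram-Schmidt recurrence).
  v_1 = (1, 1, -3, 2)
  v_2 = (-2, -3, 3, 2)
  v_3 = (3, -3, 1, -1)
Orthogonal basis:
  u_1 = (1, 1, -3, 2)
  u_2 = (-4/3, -7/3, 1, 10/3)
  u_3 = (98/29, -75/29, -1/29, -13/29)

Apply the Gram-Schmidt recurrence
  u_1 = v_1
  u_i = v_i − Σ_{j<i} ((v_i · u_j) / (u_j · u_j)) · u_j.

Step by step this gives:
  u_1 = (1, 1, -3, 2)
  u_2 = (-4/3, -7/3, 1, 10/3)
  u_3 = (98/29, -75/29, -1/29, -13/29)

Orthogonality check:
  u_2 · u_1 = 0 (should be 0)
  u_3 · u_1 = 0 (should be 0)
  u_3 · u_2 = 0 (should be 0)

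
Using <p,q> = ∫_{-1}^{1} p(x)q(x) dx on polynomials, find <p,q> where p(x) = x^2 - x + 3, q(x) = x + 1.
<p,q> = 6

Expand the product: p(x)·q(x) = x^3 + 2*x + 3.
∫_{-1}^{1} of each monomial x^k gives [2/(k+1) if k even, 0 if k odd]. Integrating term-by-term (or equivalently evaluating the antiderivative F(x) = x^4/4 + x^2 + 3*x at the endpoints):
  F(1) − F(−1) = 17/4 − (-7/4) = 6.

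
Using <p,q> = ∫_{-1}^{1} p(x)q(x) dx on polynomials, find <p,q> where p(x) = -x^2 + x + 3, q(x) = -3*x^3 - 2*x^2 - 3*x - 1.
<p,q> = -176/15

Expand the product: p(x)·q(x) = 3*x^5 - x^4 - 8*x^3 - 8*x^2 - 10*x - 3.
∫_{-1}^{1} of each monomial x^k gives [2/(k+1) if k even, 0 if k odd]. Integrating term-by-term (or equivalently evaluating the antiderivative F(x) = x^6/2 - x^5/5 - 2*x^4 - 8*x^3/3 - 5*x^2 - 3*x at the endpoints):
  F(1) − F(−1) = -371/30 − (-19/30) = -176/15.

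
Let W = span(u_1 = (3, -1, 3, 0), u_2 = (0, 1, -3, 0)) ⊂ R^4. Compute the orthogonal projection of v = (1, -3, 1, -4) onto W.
proj_W(v) = (1, -3/5, 9/5, 0)

Set up U = [u_1 | ... | u_2] ∈ R^(4×2). The projector onto W = col(U) is P = U (U^T U)^(-1) U^T.
Compute U^T U =
  [19, -10]
  [-10, 10],
and U^T v = (9, -6).
Solve U^T U · c = U^T v for the coefficients: c = (1/3, -4/15). The projection is proj_W(v) = U c.
Check: (v - proj_W(v)) · u_1 = 0  (should be 0).
Check: (v - proj_W(v)) · u_2 = 0  (should be 0).
Result: proj_W(v) = (1, -3/5, 9/5, 0).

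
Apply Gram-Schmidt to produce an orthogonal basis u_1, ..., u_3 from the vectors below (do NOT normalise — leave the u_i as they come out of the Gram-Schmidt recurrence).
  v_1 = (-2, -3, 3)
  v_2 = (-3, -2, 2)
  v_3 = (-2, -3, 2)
Orthogonal basis:
  u_1 = (-2, -3, 3)
  u_2 = (-15/11, 5/11, -5/11)
  u_3 = (0, -1/2, -1/2)

Apply the Gram-Schmidt recurrence
  u_1 = v_1
  u_i = v_i − Σ_{j<i} ((v_i · u_j) / (u_j · u_j)) · u_j.

Step by step this gives:
  u_1 = (-2, -3, 3)
  u_2 = (-15/11, 5/11, -5/11)
  u_3 = (0, -1/2, -1/2)

Orthogonality check:
  u_2 · u_1 = 0 (should be 0)
  u_3 · u_1 = 0 (should be 0)
  u_3 · u_2 = 0 (should be 0)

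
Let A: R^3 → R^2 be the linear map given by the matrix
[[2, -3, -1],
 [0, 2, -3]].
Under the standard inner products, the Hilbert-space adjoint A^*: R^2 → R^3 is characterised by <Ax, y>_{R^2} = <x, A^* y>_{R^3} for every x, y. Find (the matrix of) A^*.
A^* = A^T =
[[2, 0],
 [-3, 2],
 [-1, -3]]

For real matrices with standard dot products, the defining identity <Ax, y> = <x, A^* y> gives (Ax)^T y = x^T (A^*) y, i.e. x^T A^T y = x^T (A^*) y. Since this holds for all x, y, we must have A^* = A^T. Therefore
A^* =
[[2, 0],
 [-3, 2],
 [-1, -3]].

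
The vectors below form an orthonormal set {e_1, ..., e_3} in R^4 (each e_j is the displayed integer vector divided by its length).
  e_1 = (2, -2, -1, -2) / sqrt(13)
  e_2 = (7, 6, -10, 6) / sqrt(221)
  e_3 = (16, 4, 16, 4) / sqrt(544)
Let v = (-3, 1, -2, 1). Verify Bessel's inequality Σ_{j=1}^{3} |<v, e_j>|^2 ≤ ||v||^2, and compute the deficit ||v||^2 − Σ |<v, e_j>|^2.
Σ |<v, e_j>|^2 = 15; ||v||^2 = 15; deficit = 0

Write each e_j = u_j / sqrt(<u_j, u_j>) where u_j is the displayed integer vector. Then <v, e_j> = <v, u_j> / sqrt(<u_j, u_j>), so |<v, e_j>|^2 = <v, u_j>^2 / <u_j, u_j>.
Coefficients: <v, e_1> = -8/sqrt(13), <v, e_2> = 11/sqrt(221), <v, e_3> = -72/sqrt(544).
Square and sum: Σ |<v, e_j>|^2 = 15.
Compute ||v||^2 = v·v = 15.
Deficit = 15 − 15 = 0 ≥ 0, confirming Bessel's inequality. (The deficit equals ||v − Σ <v,e_j> e_j||^2, the squared distance from v to span{e_j}.)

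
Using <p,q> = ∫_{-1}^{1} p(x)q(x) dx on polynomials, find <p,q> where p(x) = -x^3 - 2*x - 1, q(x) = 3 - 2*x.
<p,q> = -38/15

Expand the product: p(x)·q(x) = 2*x^4 - 3*x^3 + 4*x^2 - 4*x - 3.
∫_{-1}^{1} of each monomial x^k gives [2/(k+1) if k even, 0 if k odd]. Integrating term-by-term (or equivalently evaluating the antiderivative F(x) = 2*x^5/5 - 3*x^4/4 + 4*x^3/3 - 2*x^2 - 3*x at the endpoints):
  F(1) − F(−1) = -241/60 − (-89/60) = -38/15.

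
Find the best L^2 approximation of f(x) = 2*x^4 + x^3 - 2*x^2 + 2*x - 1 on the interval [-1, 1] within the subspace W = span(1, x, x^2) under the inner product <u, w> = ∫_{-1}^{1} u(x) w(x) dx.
g(x) = -2*x^2/7 + 13*x/5 - 41/35

The best approximation g ∈ W is the orthogonal projection of f onto W. Writing g = a_0 + a_1 x + a_2 x^2, the coefficients solve the normal equations G · a = b where
  G_{ij} = <φ_i, φ_j> and b_i = <f, φ_i>, with φ_0 = 1, φ_1 = x, φ_2 = x^2.
G =
  [2, 0, 2/3]
  [0, 2/3, 0]
  [2/3, 0, 2/5],
b = (-38/15, 26/15, -94/105).
Solving gives a_0 = -41/35, a_1 = 13/5, a_2 = -2/7, so
  g(x) = -2*x^2/7 + 13*x/5 - 41/35.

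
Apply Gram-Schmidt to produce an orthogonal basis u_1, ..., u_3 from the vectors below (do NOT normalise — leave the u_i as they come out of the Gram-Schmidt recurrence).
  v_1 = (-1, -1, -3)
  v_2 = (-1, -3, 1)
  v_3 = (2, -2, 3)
Orthogonal basis:
  u_1 = (-1, -1, -3)
  u_2 = (-10/11, -32/11, 14/11)
  u_3 = (11/6, -11/15, -11/30)

Apply the Gram-Schmidt recurrence
  u_1 = v_1
  u_i = v_i − Σ_{j<i} ((v_i · u_j) / (u_j · u_j)) · u_j.

Step by step this gives:
  u_1 = (-1, -1, -3)
  u_2 = (-10/11, -32/11, 14/11)
  u_3 = (11/6, -11/15, -11/30)

Orthogonality check:
  u_2 · u_1 = 0 (should be 0)
  u_3 · u_1 = 0 (should be 0)
  u_3 · u_2 = 0 (should be 0)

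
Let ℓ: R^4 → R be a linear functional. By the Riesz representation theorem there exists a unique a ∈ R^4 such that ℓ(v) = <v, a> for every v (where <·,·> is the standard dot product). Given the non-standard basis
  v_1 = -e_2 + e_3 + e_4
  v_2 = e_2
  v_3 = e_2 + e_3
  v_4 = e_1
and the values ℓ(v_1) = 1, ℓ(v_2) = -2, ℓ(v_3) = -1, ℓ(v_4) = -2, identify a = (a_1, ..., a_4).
a = (-2, -2, 1, -2)

Write a = (a_1, ..., a_4) in the standard basis. For each basis vector v_i, ℓ(v_i) = <v_i, a> is a linear equation in the a_j's. Collect the n equations into a matrix system V a = ℓ, where row i of V is v_i (expressed in the standard basis). Since V is invertible (lower-triangular with 1s on the diagonal, up to permutation), solve by back-substitution:
  V =
[[0, -1, 1, 1],
 [0, 1, 0, 0],
 [0, 1, 1, 0],
 [1, 0, 0, 0]]
  V a = (1, -2, -1, -2)
Solving gives a = (-2, -2, 1, -2).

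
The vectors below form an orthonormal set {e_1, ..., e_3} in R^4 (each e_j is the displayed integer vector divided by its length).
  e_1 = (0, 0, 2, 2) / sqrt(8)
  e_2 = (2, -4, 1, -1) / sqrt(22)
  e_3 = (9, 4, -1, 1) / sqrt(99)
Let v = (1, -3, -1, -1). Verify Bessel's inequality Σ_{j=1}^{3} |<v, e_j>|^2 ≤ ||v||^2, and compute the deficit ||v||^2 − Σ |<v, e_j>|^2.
Σ |<v, e_j>|^2 = 11; ||v||^2 = 12; deficit = 1

Write each e_j = u_j / sqrt(<u_j, u_j>) where u_j is the displayed integer vector. Then <v, e_j> = <v, u_j> / sqrt(<u_j, u_j>), so |<v, e_j>|^2 = <v, u_j>^2 / <u_j, u_j>.
Coefficients: <v, e_1> = -4/sqrt(8), <v, e_2> = 14/sqrt(22), <v, e_3> = -3/sqrt(99).
Square and sum: Σ |<v, e_j>|^2 = 11.
Compute ||v||^2 = v·v = 12.
Deficit = 12 − 11 = 1 ≥ 0, confirming Bessel's inequality. (The deficit equals ||v − Σ <v,e_j> e_j||^2, the squared distance from v to span{e_j}.)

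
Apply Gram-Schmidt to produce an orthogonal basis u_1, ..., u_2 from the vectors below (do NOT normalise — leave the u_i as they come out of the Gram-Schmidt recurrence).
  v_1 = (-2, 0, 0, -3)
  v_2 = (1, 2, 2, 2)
Orthogonal basis:
  u_1 = (-2, 0, 0, -3)
  u_2 = (-3/13, 2, 2, 2/13)

Apply the Gram-Schmidt recurrence
  u_1 = v_1
  u_i = v_i − Σ_{j<i} ((v_i · u_j) / (u_j · u_j)) · u_j.

Step by step this gives:
  u_1 = (-2, 0, 0, -3)
  u_2 = (-3/13, 2, 2, 2/13)

Orthogonality check:
  u_2 · u_1 = 0 (should be 0)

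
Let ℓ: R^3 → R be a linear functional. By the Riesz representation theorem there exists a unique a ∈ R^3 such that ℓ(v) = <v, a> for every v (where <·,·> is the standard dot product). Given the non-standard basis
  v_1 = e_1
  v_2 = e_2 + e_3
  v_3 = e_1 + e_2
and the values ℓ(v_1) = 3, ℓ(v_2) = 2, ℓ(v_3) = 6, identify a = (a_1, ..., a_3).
a = (3, 3, -1)

Write a = (a_1, ..., a_3) in the standard basis. For each basis vector v_i, ℓ(v_i) = <v_i, a> is a linear equation in the a_j's. Collect the n equations into a matrix system V a = ℓ, where row i of V is v_i (expressed in the standard basis). Since V is invertible (lower-triangular with 1s on the diagonal, up to permutation), solve by back-substitution:
  V =
[[1, 0, 0],
 [0, 1, 1],
 [1, 1, 0]]
  V a = (3, 2, 6)
Solving gives a = (3, 3, -1).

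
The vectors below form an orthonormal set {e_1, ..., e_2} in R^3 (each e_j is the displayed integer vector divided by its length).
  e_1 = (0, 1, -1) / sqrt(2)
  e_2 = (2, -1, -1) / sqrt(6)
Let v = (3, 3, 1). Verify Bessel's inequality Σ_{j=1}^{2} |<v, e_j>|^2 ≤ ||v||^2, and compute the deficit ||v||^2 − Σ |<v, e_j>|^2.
Σ |<v, e_j>|^2 = 8/3; ||v||^2 = 19; deficit = 49/3

Write each e_j = u_j / sqrt(<u_j, u_j>) where u_j is the displayed integer vector. Then <v, e_j> = <v, u_j> / sqrt(<u_j, u_j>), so |<v, e_j>|^2 = <v, u_j>^2 / <u_j, u_j>.
Coefficients: <v, e_1> = 2/sqrt(2), <v, e_2> = 2/sqrt(6).
Square and sum: Σ |<v, e_j>|^2 = 8/3.
Compute ||v||^2 = v·v = 19.
Deficit = 19 − 8/3 = 49/3 ≥ 0, confirming Bessel's inequality. (The deficit equals ||v − Σ <v,e_j> e_j||^2, the squared distance from v to span{e_j}.)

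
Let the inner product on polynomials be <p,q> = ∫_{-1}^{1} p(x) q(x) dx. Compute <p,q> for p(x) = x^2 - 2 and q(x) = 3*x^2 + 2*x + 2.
<p,q> = -142/15

Expand the product: p(x)·q(x) = 3*x^4 + 2*x^3 - 4*x^2 - 4*x - 4.
∫_{-1}^{1} of each monomial x^k gives [2/(k+1) if k even, 0 if k odd]. Integrating term-by-term (or equivalently evaluating the antiderivative F(x) = 3*x^5/5 + x^4/2 - 4*x^3/3 - 2*x^2 - 4*x at the endpoints):
  F(1) − F(−1) = -187/30 − (97/30) = -142/15.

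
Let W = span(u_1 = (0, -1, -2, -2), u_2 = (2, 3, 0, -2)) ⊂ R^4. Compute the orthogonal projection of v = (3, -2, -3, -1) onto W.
proj_W(v) = (2/19, -18/19, -42/19, -44/19)

Set up U = [u_1 | ... | u_2] ∈ R^(4×2). The projector onto W = col(U) is P = U (U^T U)^(-1) U^T.
Compute U^T U =
  [9, 1]
  [1, 17],
and U^T v = (10, 2).
Solve U^T U · c = U^T v for the coefficients: c = (21/19, 1/19). The projection is proj_W(v) = U c.
Check: (v - proj_W(v)) · u_1 = 0  (should be 0).
Check: (v - proj_W(v)) · u_2 = 0  (should be 0).
Result: proj_W(v) = (2/19, -18/19, -42/19, -44/19).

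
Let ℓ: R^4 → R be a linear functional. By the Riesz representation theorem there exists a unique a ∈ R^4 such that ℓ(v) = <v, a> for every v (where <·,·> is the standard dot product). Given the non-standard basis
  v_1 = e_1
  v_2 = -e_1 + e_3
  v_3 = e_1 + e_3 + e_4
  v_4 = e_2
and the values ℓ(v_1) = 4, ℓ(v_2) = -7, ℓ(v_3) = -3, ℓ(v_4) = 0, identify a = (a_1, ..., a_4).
a = (4, 0, -3, -4)

Write a = (a_1, ..., a_4) in the standard basis. For each basis vector v_i, ℓ(v_i) = <v_i, a> is a linear equation in the a_j's. Collect the n equations into a matrix system V a = ℓ, where row i of V is v_i (expressed in the standard basis). Since V is invertible (lower-triangular with 1s on the diagonal, up to permutation), solve by back-substitution:
  V =
[[1, 0, 0, 0],
 [-1, 0, 1, 0],
 [1, 0, 1, 1],
 [0, 1, 0, 0]]
  V a = (4, -7, -3, 0)
Solving gives a = (4, 0, -3, -4).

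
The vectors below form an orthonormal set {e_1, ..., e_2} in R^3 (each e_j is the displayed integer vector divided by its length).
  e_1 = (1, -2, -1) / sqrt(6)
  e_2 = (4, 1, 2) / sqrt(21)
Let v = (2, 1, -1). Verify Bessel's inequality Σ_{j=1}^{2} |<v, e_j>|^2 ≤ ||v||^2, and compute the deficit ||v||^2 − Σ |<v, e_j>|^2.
Σ |<v, e_j>|^2 = 5/2; ||v||^2 = 6; deficit = 7/2

Write each e_j = u_j / sqrt(<u_j, u_j>) where u_j is the displayed integer vector. Then <v, e_j> = <v, u_j> / sqrt(<u_j, u_j>), so |<v, e_j>|^2 = <v, u_j>^2 / <u_j, u_j>.
Coefficients: <v, e_1> = 1/sqrt(6), <v, e_2> = 7/sqrt(21).
Square and sum: Σ |<v, e_j>|^2 = 5/2.
Compute ||v||^2 = v·v = 6.
Deficit = 6 − 5/2 = 7/2 ≥ 0, confirming Bessel's inequality. (The deficit equals ||v − Σ <v,e_j> e_j||^2, the squared distance from v to span{e_j}.)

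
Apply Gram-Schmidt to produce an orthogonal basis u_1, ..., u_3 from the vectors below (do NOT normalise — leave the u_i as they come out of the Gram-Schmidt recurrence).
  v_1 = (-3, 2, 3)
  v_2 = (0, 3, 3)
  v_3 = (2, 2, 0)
Orthogonal basis:
  u_1 = (-3, 2, 3)
  u_2 = (45/22, 18/11, 21/22)
  u_3 = (-4/19, 12/19, -12/19)

Apply the Gram-Schmidt recurrence
  u_1 = v_1
  u_i = v_i − Σ_{j<i} ((v_i · u_j) / (u_j · u_j)) · u_j.

Step by step this gives:
  u_1 = (-3, 2, 3)
  u_2 = (45/22, 18/11, 21/22)
  u_3 = (-4/19, 12/19, -12/19)

Orthogonality check:
  u_2 · u_1 = 0 (should be 0)
  u_3 · u_1 = 0 (should be 0)
  u_3 · u_2 = 0 (should be 0)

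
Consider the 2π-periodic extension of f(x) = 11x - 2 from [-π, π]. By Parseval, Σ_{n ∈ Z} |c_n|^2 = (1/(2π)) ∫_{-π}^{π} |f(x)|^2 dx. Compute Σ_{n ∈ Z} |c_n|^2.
Σ |c_n|^2 = 121π^2/3 + 4

Expand and integrate term by term over [-π, π]:
  ∫ (11x)^2 dx = 121·(2π^3/3); ∫ 2·11·(-2)·x dx = 0 (odd integrand); ∫ (-2)^2 dx = 4·2π.
So (1/(2π)) ∫_{-π}^{π} (11x - 2)^2 dx = 121π^2/3 + 4 = 121π^2/3 + 4.
Parseval ⇒ Σ |c_n|^2 = 121π^2/3 + 4.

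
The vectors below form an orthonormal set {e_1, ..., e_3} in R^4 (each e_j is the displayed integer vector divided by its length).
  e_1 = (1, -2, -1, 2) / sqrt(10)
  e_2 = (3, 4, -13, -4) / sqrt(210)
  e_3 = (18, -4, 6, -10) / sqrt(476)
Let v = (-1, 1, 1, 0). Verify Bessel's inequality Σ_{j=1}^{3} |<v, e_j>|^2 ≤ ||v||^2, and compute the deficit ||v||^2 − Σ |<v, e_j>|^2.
Σ |<v, e_j>|^2 = 48/17; ||v||^2 = 3; deficit = 3/17

Write each e_j = u_j / sqrt(<u_j, u_j>) where u_j is the displayed integer vector. Then <v, e_j> = <v, u_j> / sqrt(<u_j, u_j>), so |<v, e_j>|^2 = <v, u_j>^2 / <u_j, u_j>.
Coefficients: <v, e_1> = -4/sqrt(10), <v, e_2> = -12/sqrt(210), <v, e_3> = -16/sqrt(476).
Square and sum: Σ |<v, e_j>|^2 = 48/17.
Compute ||v||^2 = v·v = 3.
Deficit = 3 − 48/17 = 3/17 ≥ 0, confirming Bessel's inequality. (The deficit equals ||v − Σ <v,e_j> e_j||^2, the squared distance from v to span{e_j}.)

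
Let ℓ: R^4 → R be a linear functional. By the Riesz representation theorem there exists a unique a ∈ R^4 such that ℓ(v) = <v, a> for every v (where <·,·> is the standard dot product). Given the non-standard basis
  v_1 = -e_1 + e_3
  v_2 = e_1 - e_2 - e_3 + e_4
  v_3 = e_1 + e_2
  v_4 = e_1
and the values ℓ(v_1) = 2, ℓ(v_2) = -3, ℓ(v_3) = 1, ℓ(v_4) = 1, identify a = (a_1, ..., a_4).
a = (1, 0, 3, -1)

Write a = (a_1, ..., a_4) in the standard basis. For each basis vector v_i, ℓ(v_i) = <v_i, a> is a linear equation in the a_j's. Collect the n equations into a matrix system V a = ℓ, where row i of V is v_i (expressed in the standard basis). Since V is invertible (lower-triangular with 1s on the diagonal, up to permutation), solve by back-substitution:
  V =
[[-1, 0, 1, 0],
 [1, -1, -1, 1],
 [1, 1, 0, 0],
 [1, 0, 0, 0]]
  V a = (2, -3, 1, 1)
Solving gives a = (1, 0, 3, -1).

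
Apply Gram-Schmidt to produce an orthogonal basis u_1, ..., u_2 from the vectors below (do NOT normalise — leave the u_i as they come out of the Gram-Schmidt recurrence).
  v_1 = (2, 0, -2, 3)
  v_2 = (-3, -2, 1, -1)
Orthogonal basis:
  u_1 = (2, 0, -2, 3)
  u_2 = (-29/17, -2, -5/17, 16/17)

Apply the Gram-Schmidt recurrence
  u_1 = v_1
  u_i = v_i − Σ_{j<i} ((v_i · u_j) / (u_j · u_j)) · u_j.

Step by step this gives:
  u_1 = (2, 0, -2, 3)
  u_2 = (-29/17, -2, -5/17, 16/17)

Orthogonality check:
  u_2 · u_1 = 0 (should be 0)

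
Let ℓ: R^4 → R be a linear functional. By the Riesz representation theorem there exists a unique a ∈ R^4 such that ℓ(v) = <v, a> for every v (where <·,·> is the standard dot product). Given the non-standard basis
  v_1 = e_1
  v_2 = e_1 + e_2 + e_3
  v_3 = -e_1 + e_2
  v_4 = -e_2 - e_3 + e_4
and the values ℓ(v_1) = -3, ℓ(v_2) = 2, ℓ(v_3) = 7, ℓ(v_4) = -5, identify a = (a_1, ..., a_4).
a = (-3, 4, 1, 0)

Write a = (a_1, ..., a_4) in the standard basis. For each basis vector v_i, ℓ(v_i) = <v_i, a> is a linear equation in the a_j's. Collect the n equations into a matrix system V a = ℓ, where row i of V is v_i (expressed in the standard basis). Since V is invertible (lower-triangular with 1s on the diagonal, up to permutation), solve by back-substitution:
  V =
[[1, 0, 0, 0],
 [1, 1, 1, 0],
 [-1, 1, 0, 0],
 [0, -1, -1, 1]]
  V a = (-3, 2, 7, -5)
Solving gives a = (-3, 4, 1, 0).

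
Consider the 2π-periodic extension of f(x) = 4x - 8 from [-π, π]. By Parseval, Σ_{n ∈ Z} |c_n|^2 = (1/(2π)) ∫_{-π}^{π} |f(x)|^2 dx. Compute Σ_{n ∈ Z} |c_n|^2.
Σ |c_n|^2 = 16π^2/3 + 64

Expand and integrate term by term over [-π, π]:
  ∫ (4x)^2 dx = 16·(2π^3/3); ∫ 2·4·(-8)·x dx = 0 (odd integrand); ∫ (-8)^2 dx = 64·2π.
So (1/(2π)) ∫_{-π}^{π} (4x - 8)^2 dx = 16π^2/3 + 64 = 16π^2/3 + 64.
Parseval ⇒ Σ |c_n|^2 = 16π^2/3 + 64.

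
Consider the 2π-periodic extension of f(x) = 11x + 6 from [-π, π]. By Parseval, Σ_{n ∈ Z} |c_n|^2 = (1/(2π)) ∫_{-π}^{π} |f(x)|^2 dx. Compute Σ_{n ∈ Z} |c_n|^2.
Σ |c_n|^2 = 121π^2/3 + 36

Expand and integrate term by term over [-π, π]:
  ∫ (11x)^2 dx = 121·(2π^3/3); ∫ 2·11·(6)·x dx = 0 (odd integrand); ∫ 6^2 dx = 36·2π.
So (1/(2π)) ∫_{-π}^{π} (11x + 6)^2 dx = 121π^2/3 + 36 = 121π^2/3 + 36.
Parseval ⇒ Σ |c_n|^2 = 121π^2/3 + 36.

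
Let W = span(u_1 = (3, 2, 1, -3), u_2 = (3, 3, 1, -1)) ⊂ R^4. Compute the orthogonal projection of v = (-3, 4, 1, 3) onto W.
proj_W(v) = (-5/33, 184/99, -5/99, 403/99)

Set up U = [u_1 | ... | u_2] ∈ R^(4×2). The projector onto W = col(U) is P = U (U^T U)^(-1) U^T.
Compute U^T U =
  [23, 19]
  [19, 20],
and U^T v = (-9, 1).
Solve U^T U · c = U^T v for the coefficients: c = (-199/99, 194/99). The projection is proj_W(v) = U c.
Check: (v - proj_W(v)) · u_1 = 0  (should be 0).
Check: (v - proj_W(v)) · u_2 = 0  (should be 0).
Result: proj_W(v) = (-5/33, 184/99, -5/99, 403/99).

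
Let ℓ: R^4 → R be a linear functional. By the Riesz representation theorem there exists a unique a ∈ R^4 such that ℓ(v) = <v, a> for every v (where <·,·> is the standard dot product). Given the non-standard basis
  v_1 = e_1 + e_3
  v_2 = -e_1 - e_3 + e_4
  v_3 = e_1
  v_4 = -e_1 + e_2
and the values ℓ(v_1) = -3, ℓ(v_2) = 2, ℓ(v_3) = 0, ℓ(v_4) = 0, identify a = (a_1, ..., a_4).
a = (0, 0, -3, -1)

Write a = (a_1, ..., a_4) in the standard basis. For each basis vector v_i, ℓ(v_i) = <v_i, a> is a linear equation in the a_j's. Collect the n equations into a matrix system V a = ℓ, where row i of V is v_i (expressed in the standard basis). Since V is invertible (lower-triangular with 1s on the diagonal, up to permutation), solve by back-substitution:
  V =
[[1, 0, 1, 0],
 [-1, 0, -1, 1],
 [1, 0, 0, 0],
 [-1, 1, 0, 0]]
  V a = (-3, 2, 0, 0)
Solving gives a = (0, 0, -3, -1).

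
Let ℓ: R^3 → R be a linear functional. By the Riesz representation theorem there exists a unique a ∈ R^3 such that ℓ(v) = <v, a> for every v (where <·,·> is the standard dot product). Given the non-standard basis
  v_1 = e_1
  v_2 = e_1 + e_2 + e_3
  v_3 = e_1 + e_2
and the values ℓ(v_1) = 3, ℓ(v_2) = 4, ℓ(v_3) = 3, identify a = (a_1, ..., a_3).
a = (3, 0, 1)

Write a = (a_1, ..., a_3) in the standard basis. For each basis vector v_i, ℓ(v_i) = <v_i, a> is a linear equation in the a_j's. Collect the n equations into a matrix system V a = ℓ, where row i of V is v_i (expressed in the standard basis). Since V is invertible (lower-triangular with 1s on the diagonal, up to permutation), solve by back-substitution:
  V =
[[1, 0, 0],
 [1, 1, 1],
 [1, 1, 0]]
  V a = (3, 4, 3)
Solving gives a = (3, 0, 1).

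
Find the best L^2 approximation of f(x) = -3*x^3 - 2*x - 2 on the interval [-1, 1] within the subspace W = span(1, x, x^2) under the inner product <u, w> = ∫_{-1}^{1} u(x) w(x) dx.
g(x) = -19*x/5 - 2

The best approximation g ∈ W is the orthogonal projection of f onto W. Writing g = a_0 + a_1 x + a_2 x^2, the coefficients solve the normal equations G · a = b where
  G_{ij} = <φ_i, φ_j> and b_i = <f, φ_i>, with φ_0 = 1, φ_1 = x, φ_2 = x^2.
G =
  [2, 0, 2/3]
  [0, 2/3, 0]
  [2/3, 0, 2/5],
b = (-4, -38/15, -4/3).
Solving gives a_0 = -2, a_1 = -19/5, a_2 = 0, so
  g(x) = -19*x/5 - 2.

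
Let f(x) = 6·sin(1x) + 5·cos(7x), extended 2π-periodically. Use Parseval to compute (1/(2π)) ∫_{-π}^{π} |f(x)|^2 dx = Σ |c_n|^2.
Σ |c_n|^2 = 61/2

Expand |f|^2 and use orthogonality of {sin(nx), cos(mx)} on [-π, π]:
  ∫_{-π}^{π} sin(nx)^2 dx = π, ∫ cos(mx)^2 dx = π, and cross terms integrate to 0.
So ∫_{-π}^{π} f(x)^2 dx = 6^2 · π + 5^2 · π = (36 + 25)π.
Divide by 2π: (36 + 25)/2 = 61/2.
By Parseval, this equals Σ |c_n|^2.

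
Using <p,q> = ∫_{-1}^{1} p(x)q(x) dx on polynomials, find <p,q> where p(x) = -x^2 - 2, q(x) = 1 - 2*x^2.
<p,q> = -6/5

Expand the product: p(x)·q(x) = 2*x^4 + 3*x^2 - 2.
∫_{-1}^{1} of each monomial x^k gives [2/(k+1) if k even, 0 if k odd]. Integrating term-by-term (or equivalently evaluating the antiderivative F(x) = 2*x^5/5 + x^3 - 2*x at the endpoints):
  F(1) − F(−1) = -3/5 − (3/5) = -6/5.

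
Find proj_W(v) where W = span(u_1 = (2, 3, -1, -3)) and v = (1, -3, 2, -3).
proj_W(v) = (0, 0, 0, 0)

Set up U = [u_1 | ... | u_1] ∈ R^(4×1). The projector onto W = col(U) is P = U (U^T U)^(-1) U^T.
Compute U^T U =
  [23],
and U^T v = (0).
Solve U^T U · c = U^T v for the coefficients: c = (0). The projection is proj_W(v) = U c.
Check: (v - proj_W(v)) · u_1 = 0  (should be 0).
Result: proj_W(v) = (0, 0, 0, 0).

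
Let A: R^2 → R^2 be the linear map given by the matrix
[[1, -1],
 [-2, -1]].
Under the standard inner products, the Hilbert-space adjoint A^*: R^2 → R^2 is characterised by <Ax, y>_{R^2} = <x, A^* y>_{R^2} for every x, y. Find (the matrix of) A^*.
A^* = A^T =
[[1, -2],
 [-1, -1]]

For real matrices with standard dot products, the defining identity <Ax, y> = <x, A^* y> gives (Ax)^T y = x^T (A^*) y, i.e. x^T A^T y = x^T (A^*) y. Since this holds for all x, y, we must have A^* = A^T. Therefore
A^* =
[[1, -2],
 [-1, -1]].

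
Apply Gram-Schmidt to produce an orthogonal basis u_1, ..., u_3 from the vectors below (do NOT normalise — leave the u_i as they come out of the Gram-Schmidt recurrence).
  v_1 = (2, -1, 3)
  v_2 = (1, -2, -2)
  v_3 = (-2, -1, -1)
Orthogonal basis:
  u_1 = (2, -1, 3)
  u_2 = (9/7, -15/7, -11/7)
  u_3 = (-80/61, -70/61, 30/61)

Apply the Gram-Schmidt recurrence
  u_1 = v_1
  u_i = v_i − Σ_{j<i} ((v_i · u_j) / (u_j · u_j)) · u_j.

Step by step this gives:
  u_1 = (2, -1, 3)
  u_2 = (9/7, -15/7, -11/7)
  u_3 = (-80/61, -70/61, 30/61)

Orthogonality check:
  u_2 · u_1 = 0 (should be 0)
  u_3 · u_1 = 0 (should be 0)
  u_3 · u_2 = 0 (should be 0)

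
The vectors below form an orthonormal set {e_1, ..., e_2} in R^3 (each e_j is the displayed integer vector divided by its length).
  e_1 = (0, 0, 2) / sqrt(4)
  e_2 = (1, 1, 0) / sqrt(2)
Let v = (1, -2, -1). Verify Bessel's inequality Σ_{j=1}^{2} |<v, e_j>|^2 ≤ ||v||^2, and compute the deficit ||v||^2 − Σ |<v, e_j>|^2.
Σ |<v, e_j>|^2 = 3/2; ||v||^2 = 6; deficit = 9/2

Write each e_j = u_j / sqrt(<u_j, u_j>) where u_j is the displayed integer vector. Then <v, e_j> = <v, u_j> / sqrt(<u_j, u_j>), so |<v, e_j>|^2 = <v, u_j>^2 / <u_j, u_j>.
Coefficients: <v, e_1> = -2/sqrt(4), <v, e_2> = -1/sqrt(2).
Square and sum: Σ |<v, e_j>|^2 = 3/2.
Compute ||v||^2 = v·v = 6.
Deficit = 6 − 3/2 = 9/2 ≥ 0, confirming Bessel's inequality. (The deficit equals ||v − Σ <v,e_j> e_j||^2, the squared distance from v to span{e_j}.)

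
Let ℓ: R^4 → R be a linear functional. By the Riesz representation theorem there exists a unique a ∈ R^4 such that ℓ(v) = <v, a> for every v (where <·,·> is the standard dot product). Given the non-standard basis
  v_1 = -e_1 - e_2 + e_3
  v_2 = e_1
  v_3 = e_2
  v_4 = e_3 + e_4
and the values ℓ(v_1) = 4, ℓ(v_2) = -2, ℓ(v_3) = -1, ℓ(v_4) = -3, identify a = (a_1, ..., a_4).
a = (-2, -1, 1, -4)

Write a = (a_1, ..., a_4) in the standard basis. For each basis vector v_i, ℓ(v_i) = <v_i, a> is a linear equation in the a_j's. Collect the n equations into a matrix system V a = ℓ, where row i of V is v_i (expressed in the standard basis). Since V is invertible (lower-triangular with 1s on the diagonal, up to permutation), solve by back-substitution:
  V =
[[-1, -1, 1, 0],
 [1, 0, 0, 0],
 [0, 1, 0, 0],
 [0, 0, 1, 1]]
  V a = (4, -2, -1, -3)
Solving gives a = (-2, -1, 1, -4).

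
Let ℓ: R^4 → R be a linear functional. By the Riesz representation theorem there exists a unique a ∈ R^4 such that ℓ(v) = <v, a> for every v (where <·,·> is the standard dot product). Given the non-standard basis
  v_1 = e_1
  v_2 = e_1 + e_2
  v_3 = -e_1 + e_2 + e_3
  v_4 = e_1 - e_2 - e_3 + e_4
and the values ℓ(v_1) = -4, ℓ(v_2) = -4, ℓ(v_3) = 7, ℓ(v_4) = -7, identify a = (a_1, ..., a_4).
a = (-4, 0, 3, 0)

Write a = (a_1, ..., a_4) in the standard basis. For each basis vector v_i, ℓ(v_i) = <v_i, a> is a linear equation in the a_j's. Collect the n equations into a matrix system V a = ℓ, where row i of V is v_i (expressed in the standard basis). Since V is invertible (lower-triangular with 1s on the diagonal, up to permutation), solve by back-substitution:
  V =
[[1, 0, 0, 0],
 [1, 1, 0, 0],
 [-1, 1, 1, 0],
 [1, -1, -1, 1]]
  V a = (-4, -4, 7, -7)
Solving gives a = (-4, 0, 3, 0).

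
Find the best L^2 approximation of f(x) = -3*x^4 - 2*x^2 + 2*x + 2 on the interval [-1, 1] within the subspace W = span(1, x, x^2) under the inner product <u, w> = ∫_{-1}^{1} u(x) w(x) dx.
g(x) = -32*x^2/7 + 2*x + 79/35

The best approximation g ∈ W is the orthogonal projection of f onto W. Writing g = a_0 + a_1 x + a_2 x^2, the coefficients solve the normal equations G · a = b where
  G_{ij} = <φ_i, φ_j> and b_i = <f, φ_i>, with φ_0 = 1, φ_1 = x, φ_2 = x^2.
G =
  [2, 0, 2/3]
  [0, 2/3, 0]
  [2/3, 0, 2/5],
b = (22/15, 4/3, -34/105).
Solving gives a_0 = 79/35, a_1 = 2, a_2 = -32/7, so
  g(x) = -32*x^2/7 + 2*x + 79/35.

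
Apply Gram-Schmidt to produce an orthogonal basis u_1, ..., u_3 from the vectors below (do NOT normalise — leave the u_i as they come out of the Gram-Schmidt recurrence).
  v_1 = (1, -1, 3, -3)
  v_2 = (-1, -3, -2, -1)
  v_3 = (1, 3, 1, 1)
Orthogonal basis:
  u_1 = (1, -1, 3, -3)
  u_2 = (-19/20, -61/20, -37/20, -23/20)
  u_3 = (80/299, 68/299, -96/299, -4/13)

Apply the Gram-Schmidt recurrence
  u_1 = v_1
  u_i = v_i − Σ_{j<i} ((v_i · u_j) / (u_j · u_j)) · u_j.

Step by step this gives:
  u_1 = (1, -1, 3, -3)
  u_2 = (-19/20, -61/20, -37/20, -23/20)
  u_3 = (80/299, 68/299, -96/299, -4/13)

Orthogonality check:
  u_2 · u_1 = 0 (should be 0)
  u_3 · u_1 = 0 (should be 0)
  u_3 · u_2 = 0 (should be 0)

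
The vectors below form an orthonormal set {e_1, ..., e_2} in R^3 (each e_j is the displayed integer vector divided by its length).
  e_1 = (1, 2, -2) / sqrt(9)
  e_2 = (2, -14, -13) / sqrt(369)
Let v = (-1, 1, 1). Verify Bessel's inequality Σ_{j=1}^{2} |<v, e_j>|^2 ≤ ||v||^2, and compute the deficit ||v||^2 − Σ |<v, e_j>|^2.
Σ |<v, e_j>|^2 = 98/41; ||v||^2 = 3; deficit = 25/41

Write each e_j = u_j / sqrt(<u_j, u_j>) where u_j is the displayed integer vector. Then <v, e_j> = <v, u_j> / sqrt(<u_j, u_j>), so |<v, e_j>|^2 = <v, u_j>^2 / <u_j, u_j>.
Coefficients: <v, e_1> = -1/sqrt(9), <v, e_2> = -29/sqrt(369).
Square and sum: Σ |<v, e_j>|^2 = 98/41.
Compute ||v||^2 = v·v = 3.
Deficit = 3 − 98/41 = 25/41 ≥ 0, confirming Bessel's inequality. (The deficit equals ||v − Σ <v,e_j> e_j||^2, the squared distance from v to span{e_j}.)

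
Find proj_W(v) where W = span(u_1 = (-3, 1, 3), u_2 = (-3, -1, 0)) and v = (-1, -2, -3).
proj_W(v) = (-13/14, -31/14, -20/7)

Set up U = [u_1 | ... | u_2] ∈ R^(3×2). The projector onto W = col(U) is P = U (U^T U)^(-1) U^T.
Compute U^T U =
  [19, 8]
  [8, 10],
and U^T v = (-8, 5).
Solve U^T U · c = U^T v for the coefficients: c = (-20/21, 53/42). The projection is proj_W(v) = U c.
Check: (v - proj_W(v)) · u_1 = 0  (should be 0).
Check: (v - proj_W(v)) · u_2 = 0  (should be 0).
Result: proj_W(v) = (-13/14, -31/14, -20/7).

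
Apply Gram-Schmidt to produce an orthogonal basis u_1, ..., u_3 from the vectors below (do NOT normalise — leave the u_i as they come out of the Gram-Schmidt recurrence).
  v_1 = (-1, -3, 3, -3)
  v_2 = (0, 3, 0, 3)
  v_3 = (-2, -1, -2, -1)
Orthogonal basis:
  u_1 = (-1, -3, 3, -3)
  u_2 = (-9/14, 15/14, 27/14, 15/14)
  u_3 = (-12/5, 0, -4/5, 0)

Apply the Gram-Schmidt recurrence
  u_1 = v_1
  u_i = v_i − Σ_{j<i} ((v_i · u_j) / (u_j · u_j)) · u_j.

Step by step this gives:
  u_1 = (-1, -3, 3, -3)
  u_2 = (-9/14, 15/14, 27/14, 15/14)
  u_3 = (-12/5, 0, -4/5, 0)

Orthogonality check:
  u_2 · u_1 = 0 (should be 0)
  u_3 · u_1 = 0 (should be 0)
  u_3 · u_2 = 0 (should be 0)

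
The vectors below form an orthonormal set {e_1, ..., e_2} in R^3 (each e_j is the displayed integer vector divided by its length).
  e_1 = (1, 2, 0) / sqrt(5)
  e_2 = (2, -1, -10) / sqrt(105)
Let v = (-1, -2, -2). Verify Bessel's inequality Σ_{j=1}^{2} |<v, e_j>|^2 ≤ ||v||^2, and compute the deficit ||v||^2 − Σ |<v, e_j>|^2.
Σ |<v, e_j>|^2 = 185/21; ||v||^2 = 9; deficit = 4/21

Write each e_j = u_j / sqrt(<u_j, u_j>) where u_j is the displayed integer vector. Then <v, e_j> = <v, u_j> / sqrt(<u_j, u_j>), so |<v, e_j>|^2 = <v, u_j>^2 / <u_j, u_j>.
Coefficients: <v, e_1> = -5/sqrt(5), <v, e_2> = 20/sqrt(105).
Square and sum: Σ |<v, e_j>|^2 = 185/21.
Compute ||v||^2 = v·v = 9.
Deficit = 9 − 185/21 = 4/21 ≥ 0, confirming Bessel's inequality. (The deficit equals ||v − Σ <v,e_j> e_j||^2, the squared distance from v to span{e_j}.)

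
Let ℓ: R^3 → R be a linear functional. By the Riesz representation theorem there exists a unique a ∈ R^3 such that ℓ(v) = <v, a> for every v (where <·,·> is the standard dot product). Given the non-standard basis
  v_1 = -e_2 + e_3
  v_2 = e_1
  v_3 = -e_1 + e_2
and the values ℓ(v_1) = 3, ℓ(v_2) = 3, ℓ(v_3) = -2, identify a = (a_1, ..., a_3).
a = (3, 1, 4)

Write a = (a_1, ..., a_3) in the standard basis. For each basis vector v_i, ℓ(v_i) = <v_i, a> is a linear equation in the a_j's. Collect the n equations into a matrix system V a = ℓ, where row i of V is v_i (expressed in the standard basis). Since V is invertible (lower-triangular with 1s on the diagonal, up to permutation), solve by back-substitution:
  V =
[[0, -1, 1],
 [1, 0, 0],
 [-1, 1, 0]]
  V a = (3, 3, -2)
Solving gives a = (3, 1, 4).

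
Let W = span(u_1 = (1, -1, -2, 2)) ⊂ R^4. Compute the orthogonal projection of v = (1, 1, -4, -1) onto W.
proj_W(v) = (3/5, -3/5, -6/5, 6/5)

Set up U = [u_1 | ... | u_1] ∈ R^(4×1). The projector onto W = col(U) is P = U (U^T U)^(-1) U^T.
Compute U^T U =
  [10],
and U^T v = (6).
Solve U^T U · c = U^T v for the coefficients: c = (3/5). The projection is proj_W(v) = U c.
Check: (v - proj_W(v)) · u_1 = 0  (should be 0).
Result: proj_W(v) = (3/5, -3/5, -6/5, 6/5).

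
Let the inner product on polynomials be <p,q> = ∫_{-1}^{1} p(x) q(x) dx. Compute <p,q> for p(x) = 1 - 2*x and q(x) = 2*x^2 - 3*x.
<p,q> = 16/3

Expand the product: p(x)·q(x) = -4*x^3 + 8*x^2 - 3*x.
∫_{-1}^{1} of each monomial x^k gives [2/(k+1) if k even, 0 if k odd]. Integrating term-by-term (or equivalently evaluating the antiderivative F(x) = -x^4 + 8*x^3/3 - 3*x^2/2 at the endpoints):
  F(1) − F(−1) = 1/6 − (-31/6) = 16/3.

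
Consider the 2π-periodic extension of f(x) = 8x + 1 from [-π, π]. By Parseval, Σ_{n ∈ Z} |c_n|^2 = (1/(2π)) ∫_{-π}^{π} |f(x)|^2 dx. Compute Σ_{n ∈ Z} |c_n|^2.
Σ |c_n|^2 = 64π^2/3 + 1

Expand and integrate term by term over [-π, π]:
  ∫ (8x)^2 dx = 64·(2π^3/3); ∫ 2·8·(1)·x dx = 0 (odd integrand); ∫ 1^2 dx = 1·2π.
So (1/(2π)) ∫_{-π}^{π} (8x + 1)^2 dx = 64π^2/3 + 1 = 64π^2/3 + 1.
Parseval ⇒ Σ |c_n|^2 = 64π^2/3 + 1.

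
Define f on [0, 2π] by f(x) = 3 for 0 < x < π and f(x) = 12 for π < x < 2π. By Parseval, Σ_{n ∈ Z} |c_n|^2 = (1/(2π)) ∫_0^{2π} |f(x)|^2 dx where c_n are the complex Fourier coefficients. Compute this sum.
Σ |c_n|^2 = 153/2

Parseval equates the L^2 energy of f (normalised by 1/(2π)) with the ℓ^2 sum of its Fourier coefficients: (1/(2π)) ∫_0^{2π} |f|^2 = Σ |c_n|^2.
Compute the left side: (1/(2π)) [∫_0^π 3^2 dx + ∫_π^{2π} 12^2 dx] = (1/(2π)) · (9π + 144π) = (9 + 144)/2 = 153/2.
So Σ_{n ∈ Z} |c_n|^2 = 153/2.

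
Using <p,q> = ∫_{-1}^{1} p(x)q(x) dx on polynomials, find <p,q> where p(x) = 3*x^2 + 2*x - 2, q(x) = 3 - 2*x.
<p,q> = -26/3

Expand the product: p(x)·q(x) = -6*x^3 + 5*x^2 + 10*x - 6.
∫_{-1}^{1} of each monomial x^k gives [2/(k+1) if k even, 0 if k odd]. Integrating term-by-term (or equivalently evaluating the antiderivative F(x) = -3*x^4/2 + 5*x^3/3 + 5*x^2 - 6*x at the endpoints):
  F(1) − F(−1) = -5/6 − (47/6) = -26/3.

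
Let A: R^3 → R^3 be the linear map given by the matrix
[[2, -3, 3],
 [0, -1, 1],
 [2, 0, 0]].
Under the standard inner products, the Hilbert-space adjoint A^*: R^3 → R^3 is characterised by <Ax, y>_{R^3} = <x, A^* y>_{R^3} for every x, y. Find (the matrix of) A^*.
A^* = A^T =
[[2, 0, 2],
 [-3, -1, 0],
 [3, 1, 0]]

For real matrices with standard dot products, the defining identity <Ax, y> = <x, A^* y> gives (Ax)^T y = x^T (A^*) y, i.e. x^T A^T y = x^T (A^*) y. Since this holds for all x, y, we must have A^* = A^T. Therefore
A^* =
[[2, 0, 2],
 [-3, -1, 0],
 [3, 1, 0]].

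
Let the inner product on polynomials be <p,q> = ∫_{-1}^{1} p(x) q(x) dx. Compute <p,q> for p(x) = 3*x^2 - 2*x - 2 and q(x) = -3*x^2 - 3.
<p,q> = 32/5

Expand the product: p(x)·q(x) = -9*x^4 + 6*x^3 - 3*x^2 + 6*x + 6.
∫_{-1}^{1} of each monomial x^k gives [2/(k+1) if k even, 0 if k odd]. Integrating term-by-term (or equivalently evaluating the antiderivative F(x) = -9*x^5/5 + 3*x^4/2 - x^3 + 3*x^2 + 6*x at the endpoints):
  F(1) − F(−1) = 77/10 − (13/10) = 32/5.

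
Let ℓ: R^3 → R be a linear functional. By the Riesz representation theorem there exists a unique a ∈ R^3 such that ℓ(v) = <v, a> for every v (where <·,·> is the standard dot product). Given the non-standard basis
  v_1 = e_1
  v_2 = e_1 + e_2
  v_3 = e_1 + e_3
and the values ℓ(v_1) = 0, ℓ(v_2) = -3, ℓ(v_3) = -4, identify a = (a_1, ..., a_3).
a = (0, -3, -4)

Write a = (a_1, ..., a_3) in the standard basis. For each basis vector v_i, ℓ(v_i) = <v_i, a> is a linear equation in the a_j's. Collect the n equations into a matrix system V a = ℓ, where row i of V is v_i (expressed in the standard basis). Since V is invertible (lower-triangular with 1s on the diagonal, up to permutation), solve by back-substitution:
  V =
[[1, 0, 0],
 [1, 1, 0],
 [1, 0, 1]]
  V a = (0, -3, -4)
Solving gives a = (0, -3, -4).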